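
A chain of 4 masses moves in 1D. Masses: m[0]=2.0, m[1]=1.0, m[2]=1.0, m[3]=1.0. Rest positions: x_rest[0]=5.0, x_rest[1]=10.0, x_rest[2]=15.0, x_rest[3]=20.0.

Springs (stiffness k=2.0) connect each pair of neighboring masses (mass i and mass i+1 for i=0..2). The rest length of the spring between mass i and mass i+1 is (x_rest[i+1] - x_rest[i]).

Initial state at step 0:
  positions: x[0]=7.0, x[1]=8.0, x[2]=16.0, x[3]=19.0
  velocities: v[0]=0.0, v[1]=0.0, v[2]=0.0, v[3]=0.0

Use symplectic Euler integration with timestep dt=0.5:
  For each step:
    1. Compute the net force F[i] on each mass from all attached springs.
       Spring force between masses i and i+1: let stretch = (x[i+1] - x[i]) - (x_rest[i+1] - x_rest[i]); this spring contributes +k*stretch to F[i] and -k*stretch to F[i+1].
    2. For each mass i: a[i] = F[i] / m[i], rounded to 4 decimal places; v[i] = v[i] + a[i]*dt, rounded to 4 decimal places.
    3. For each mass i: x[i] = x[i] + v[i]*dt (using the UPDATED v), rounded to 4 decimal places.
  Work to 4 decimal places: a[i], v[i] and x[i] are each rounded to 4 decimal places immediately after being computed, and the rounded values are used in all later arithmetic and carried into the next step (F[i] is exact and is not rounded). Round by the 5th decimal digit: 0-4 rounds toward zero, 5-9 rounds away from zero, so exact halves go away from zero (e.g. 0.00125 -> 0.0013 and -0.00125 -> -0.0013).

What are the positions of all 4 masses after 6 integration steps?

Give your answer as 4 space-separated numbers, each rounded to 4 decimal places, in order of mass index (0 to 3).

Answer: 4.4400 11.3487 13.1973 23.5743

Derivation:
Step 0: x=[7.0000 8.0000 16.0000 19.0000] v=[0.0000 0.0000 0.0000 0.0000]
Step 1: x=[6.0000 11.5000 13.5000 20.0000] v=[-2.0000 7.0000 -5.0000 2.0000]
Step 2: x=[5.1250 13.2500 13.2500 20.2500] v=[-1.7500 3.5000 -0.5000 0.5000]
Step 3: x=[5.0313 10.9375 16.5000 19.5000] v=[-0.1875 -4.6250 6.5000 -1.5000]
Step 4: x=[5.1641 8.4532 18.4688 19.7500] v=[0.2656 -4.9687 3.9375 0.5000]
Step 5: x=[4.8692 9.3321 16.0704 21.8594] v=[-0.5899 1.7578 -4.7969 4.2188]
Step 6: x=[4.4400 11.3487 13.1973 23.5743] v=[-0.8585 4.0332 -5.7462 3.4298]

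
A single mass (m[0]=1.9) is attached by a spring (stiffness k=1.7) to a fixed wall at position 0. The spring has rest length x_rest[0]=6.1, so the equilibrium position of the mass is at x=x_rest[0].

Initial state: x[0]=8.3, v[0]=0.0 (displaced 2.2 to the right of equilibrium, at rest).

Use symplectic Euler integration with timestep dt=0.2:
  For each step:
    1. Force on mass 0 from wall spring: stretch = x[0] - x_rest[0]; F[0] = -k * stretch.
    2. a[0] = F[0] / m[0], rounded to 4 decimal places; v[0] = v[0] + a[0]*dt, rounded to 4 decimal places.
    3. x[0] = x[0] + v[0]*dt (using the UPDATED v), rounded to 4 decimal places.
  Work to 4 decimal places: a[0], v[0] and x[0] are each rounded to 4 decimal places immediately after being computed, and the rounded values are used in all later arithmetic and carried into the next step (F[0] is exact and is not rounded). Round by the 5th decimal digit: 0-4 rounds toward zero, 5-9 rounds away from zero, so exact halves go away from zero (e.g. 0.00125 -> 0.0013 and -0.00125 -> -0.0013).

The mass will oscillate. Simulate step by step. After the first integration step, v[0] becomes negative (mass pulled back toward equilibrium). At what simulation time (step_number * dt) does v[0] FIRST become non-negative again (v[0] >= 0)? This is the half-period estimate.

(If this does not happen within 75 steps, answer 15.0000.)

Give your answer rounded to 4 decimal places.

Answer: 3.4000

Derivation:
Step 0: x=[8.3000] v=[0.0000]
Step 1: x=[8.2213] v=[-0.3937]
Step 2: x=[8.0666] v=[-0.7733]
Step 3: x=[7.8416] v=[-1.1252]
Step 4: x=[7.5542] v=[-1.4369]
Step 5: x=[7.2148] v=[-1.6971]
Step 6: x=[6.8355] v=[-1.8966]
Step 7: x=[6.4299] v=[-2.0282]
Step 8: x=[6.0125] v=[-2.0872]
Step 9: x=[5.5982] v=[-2.0715]
Step 10: x=[5.2019] v=[-1.9817]
Step 11: x=[4.8377] v=[-1.8210]
Step 12: x=[4.5187] v=[-1.5951]
Step 13: x=[4.2563] v=[-1.3121]
Step 14: x=[4.0599] v=[-0.9822]
Step 15: x=[3.9365] v=[-0.6171]
Step 16: x=[3.8905] v=[-0.2299]
Step 17: x=[3.9236] v=[0.1655]
First v>=0 after going negative at step 17, time=3.4000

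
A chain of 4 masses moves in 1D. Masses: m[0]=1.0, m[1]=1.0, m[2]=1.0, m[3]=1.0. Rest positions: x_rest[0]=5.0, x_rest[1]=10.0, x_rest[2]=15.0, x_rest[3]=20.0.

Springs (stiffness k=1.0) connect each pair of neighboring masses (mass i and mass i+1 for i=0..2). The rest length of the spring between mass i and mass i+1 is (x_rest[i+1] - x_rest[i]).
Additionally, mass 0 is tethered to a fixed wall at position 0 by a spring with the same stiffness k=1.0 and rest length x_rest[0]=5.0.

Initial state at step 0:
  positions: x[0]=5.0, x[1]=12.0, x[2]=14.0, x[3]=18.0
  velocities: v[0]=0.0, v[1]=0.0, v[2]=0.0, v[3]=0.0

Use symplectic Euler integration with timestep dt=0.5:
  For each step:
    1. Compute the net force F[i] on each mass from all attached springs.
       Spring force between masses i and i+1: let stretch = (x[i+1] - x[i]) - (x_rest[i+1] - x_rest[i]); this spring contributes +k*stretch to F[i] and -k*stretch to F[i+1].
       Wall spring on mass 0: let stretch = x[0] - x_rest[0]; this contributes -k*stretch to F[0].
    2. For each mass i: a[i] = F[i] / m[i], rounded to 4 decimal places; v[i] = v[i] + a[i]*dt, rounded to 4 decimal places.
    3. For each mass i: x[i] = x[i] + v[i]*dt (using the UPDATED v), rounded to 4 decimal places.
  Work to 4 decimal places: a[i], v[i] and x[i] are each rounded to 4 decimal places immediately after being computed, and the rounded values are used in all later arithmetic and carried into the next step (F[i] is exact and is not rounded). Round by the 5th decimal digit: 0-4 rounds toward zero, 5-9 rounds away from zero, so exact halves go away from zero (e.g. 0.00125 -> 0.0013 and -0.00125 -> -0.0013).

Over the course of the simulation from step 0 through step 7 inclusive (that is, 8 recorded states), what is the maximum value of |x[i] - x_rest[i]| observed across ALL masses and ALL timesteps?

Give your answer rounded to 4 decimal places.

Step 0: x=[5.0000 12.0000 14.0000 18.0000] v=[0.0000 0.0000 0.0000 0.0000]
Step 1: x=[5.5000 10.7500 14.5000 18.2500] v=[1.0000 -2.5000 1.0000 0.5000]
Step 2: x=[5.9375 9.1250 15.0000 18.8125] v=[0.8750 -3.2500 1.0000 1.1250]
Step 3: x=[5.6875 8.1719 14.9844 19.6719] v=[-0.5000 -1.9063 -0.0313 1.7188]
Step 4: x=[4.6367 8.3008 14.4375 20.6095] v=[-2.1016 0.2578 -1.0938 1.8751]
Step 5: x=[3.3428 9.0479 13.8994 21.2541] v=[-2.5879 1.4941 -1.0762 1.2891]
Step 6: x=[2.6394 9.5816 13.9871 21.3100] v=[-1.4068 1.0673 0.1754 0.1118]
Step 7: x=[3.0117 9.4811 14.8042 20.7852] v=[0.7446 -0.2011 1.6341 -1.0497]
Max displacement = 2.3606

Answer: 2.3606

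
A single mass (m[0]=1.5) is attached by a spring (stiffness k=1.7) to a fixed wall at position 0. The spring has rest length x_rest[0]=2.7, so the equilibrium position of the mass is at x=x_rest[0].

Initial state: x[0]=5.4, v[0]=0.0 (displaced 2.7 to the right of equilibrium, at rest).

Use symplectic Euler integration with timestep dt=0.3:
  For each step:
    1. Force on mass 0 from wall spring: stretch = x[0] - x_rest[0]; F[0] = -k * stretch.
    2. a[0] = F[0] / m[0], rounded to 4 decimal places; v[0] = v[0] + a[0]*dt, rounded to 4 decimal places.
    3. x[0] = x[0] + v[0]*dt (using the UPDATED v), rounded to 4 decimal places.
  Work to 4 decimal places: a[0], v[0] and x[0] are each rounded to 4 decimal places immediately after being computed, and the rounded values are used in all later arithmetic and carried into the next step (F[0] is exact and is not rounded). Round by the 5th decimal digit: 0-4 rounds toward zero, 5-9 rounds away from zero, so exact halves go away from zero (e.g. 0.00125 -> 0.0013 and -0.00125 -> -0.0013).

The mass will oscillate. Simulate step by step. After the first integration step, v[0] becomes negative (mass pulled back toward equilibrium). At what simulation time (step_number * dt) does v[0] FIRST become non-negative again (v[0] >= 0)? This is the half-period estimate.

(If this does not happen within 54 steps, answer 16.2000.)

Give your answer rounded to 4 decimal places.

Step 0: x=[5.4000] v=[0.0000]
Step 1: x=[5.1246] v=[-0.9180]
Step 2: x=[4.6019] v=[-1.7424]
Step 3: x=[3.8852] v=[-2.3891]
Step 4: x=[3.0476] v=[-2.7921]
Step 5: x=[2.1745] v=[-2.9103]
Step 6: x=[1.3550] v=[-2.7316]
Step 7: x=[0.6727] v=[-2.2743]
Step 8: x=[0.1972] v=[-1.5850]
Step 9: x=[-0.0230] v=[-0.7341]
Step 10: x=[0.0345] v=[0.1917]
First v>=0 after going negative at step 10, time=3.0000

Answer: 3.0000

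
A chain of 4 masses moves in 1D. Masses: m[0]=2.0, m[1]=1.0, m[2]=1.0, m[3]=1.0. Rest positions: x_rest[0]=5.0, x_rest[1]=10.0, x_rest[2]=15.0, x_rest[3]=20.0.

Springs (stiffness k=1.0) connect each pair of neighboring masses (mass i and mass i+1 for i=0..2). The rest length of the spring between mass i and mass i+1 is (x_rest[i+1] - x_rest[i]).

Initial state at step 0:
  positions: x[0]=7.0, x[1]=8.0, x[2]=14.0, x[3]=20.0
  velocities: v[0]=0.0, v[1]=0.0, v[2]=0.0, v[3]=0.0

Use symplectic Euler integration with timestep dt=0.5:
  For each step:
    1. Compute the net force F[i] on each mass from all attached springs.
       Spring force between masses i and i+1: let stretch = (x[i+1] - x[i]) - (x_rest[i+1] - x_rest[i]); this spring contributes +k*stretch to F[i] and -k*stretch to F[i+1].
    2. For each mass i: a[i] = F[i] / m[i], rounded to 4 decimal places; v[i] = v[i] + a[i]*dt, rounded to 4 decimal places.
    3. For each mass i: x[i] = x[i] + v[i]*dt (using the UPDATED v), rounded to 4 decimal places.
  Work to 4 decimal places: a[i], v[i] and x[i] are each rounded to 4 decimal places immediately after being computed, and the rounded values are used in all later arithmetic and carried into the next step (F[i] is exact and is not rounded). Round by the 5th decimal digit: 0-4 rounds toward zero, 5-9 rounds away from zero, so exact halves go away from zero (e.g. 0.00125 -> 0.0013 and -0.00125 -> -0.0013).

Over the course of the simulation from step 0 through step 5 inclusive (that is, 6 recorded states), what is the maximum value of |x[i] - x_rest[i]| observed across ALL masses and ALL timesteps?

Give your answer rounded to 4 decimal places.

Answer: 2.3448

Derivation:
Step 0: x=[7.0000 8.0000 14.0000 20.0000] v=[0.0000 0.0000 0.0000 0.0000]
Step 1: x=[6.5000 9.2500 14.0000 19.7500] v=[-1.0000 2.5000 0.0000 -0.5000]
Step 2: x=[5.7188 11.0000 14.2500 19.3125] v=[-1.5625 3.5000 0.5000 -0.8750]
Step 3: x=[4.9727 12.2422 14.9532 18.8594] v=[-1.4922 2.4844 1.4063 -0.9063]
Step 4: x=[4.5103 12.3448 15.9552 18.6797] v=[-0.9248 0.2052 2.0039 -0.3594]
Step 5: x=[4.4022 11.3914 16.7357 19.0689] v=[-0.2162 -1.9069 1.5610 0.7784]
Max displacement = 2.3448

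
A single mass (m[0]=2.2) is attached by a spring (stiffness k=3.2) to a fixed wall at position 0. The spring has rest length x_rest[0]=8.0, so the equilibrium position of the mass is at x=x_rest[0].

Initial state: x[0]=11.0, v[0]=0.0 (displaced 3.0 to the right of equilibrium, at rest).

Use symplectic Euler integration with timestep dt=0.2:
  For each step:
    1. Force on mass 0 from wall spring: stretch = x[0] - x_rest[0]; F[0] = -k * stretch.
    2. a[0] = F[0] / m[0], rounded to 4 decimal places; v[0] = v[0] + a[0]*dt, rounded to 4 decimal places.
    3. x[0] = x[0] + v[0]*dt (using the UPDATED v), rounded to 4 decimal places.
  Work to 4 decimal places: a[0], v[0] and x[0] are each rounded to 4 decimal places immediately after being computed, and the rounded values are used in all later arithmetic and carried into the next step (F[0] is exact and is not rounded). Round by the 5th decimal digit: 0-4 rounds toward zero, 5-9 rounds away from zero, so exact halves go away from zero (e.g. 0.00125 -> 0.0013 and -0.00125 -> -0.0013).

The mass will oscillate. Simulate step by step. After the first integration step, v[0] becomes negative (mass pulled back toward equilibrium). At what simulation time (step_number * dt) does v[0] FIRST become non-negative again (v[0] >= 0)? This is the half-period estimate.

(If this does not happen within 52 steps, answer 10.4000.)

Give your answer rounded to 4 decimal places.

Answer: 2.6000

Derivation:
Step 0: x=[11.0000] v=[0.0000]
Step 1: x=[10.8255] v=[-0.8727]
Step 2: x=[10.4866] v=[-1.6947]
Step 3: x=[10.0030] v=[-2.4181]
Step 4: x=[9.4028] v=[-3.0008]
Step 5: x=[8.7210] v=[-3.4089]
Step 6: x=[7.9973] v=[-3.6186]
Step 7: x=[7.2737] v=[-3.6178]
Step 8: x=[6.5924] v=[-3.4065]
Step 9: x=[5.9930] v=[-2.9970]
Step 10: x=[5.5104] v=[-2.4131]
Step 11: x=[5.1726] v=[-1.6889]
Step 12: x=[4.9993] v=[-0.8664]
Step 13: x=[5.0006] v=[0.0065]
First v>=0 after going negative at step 13, time=2.6000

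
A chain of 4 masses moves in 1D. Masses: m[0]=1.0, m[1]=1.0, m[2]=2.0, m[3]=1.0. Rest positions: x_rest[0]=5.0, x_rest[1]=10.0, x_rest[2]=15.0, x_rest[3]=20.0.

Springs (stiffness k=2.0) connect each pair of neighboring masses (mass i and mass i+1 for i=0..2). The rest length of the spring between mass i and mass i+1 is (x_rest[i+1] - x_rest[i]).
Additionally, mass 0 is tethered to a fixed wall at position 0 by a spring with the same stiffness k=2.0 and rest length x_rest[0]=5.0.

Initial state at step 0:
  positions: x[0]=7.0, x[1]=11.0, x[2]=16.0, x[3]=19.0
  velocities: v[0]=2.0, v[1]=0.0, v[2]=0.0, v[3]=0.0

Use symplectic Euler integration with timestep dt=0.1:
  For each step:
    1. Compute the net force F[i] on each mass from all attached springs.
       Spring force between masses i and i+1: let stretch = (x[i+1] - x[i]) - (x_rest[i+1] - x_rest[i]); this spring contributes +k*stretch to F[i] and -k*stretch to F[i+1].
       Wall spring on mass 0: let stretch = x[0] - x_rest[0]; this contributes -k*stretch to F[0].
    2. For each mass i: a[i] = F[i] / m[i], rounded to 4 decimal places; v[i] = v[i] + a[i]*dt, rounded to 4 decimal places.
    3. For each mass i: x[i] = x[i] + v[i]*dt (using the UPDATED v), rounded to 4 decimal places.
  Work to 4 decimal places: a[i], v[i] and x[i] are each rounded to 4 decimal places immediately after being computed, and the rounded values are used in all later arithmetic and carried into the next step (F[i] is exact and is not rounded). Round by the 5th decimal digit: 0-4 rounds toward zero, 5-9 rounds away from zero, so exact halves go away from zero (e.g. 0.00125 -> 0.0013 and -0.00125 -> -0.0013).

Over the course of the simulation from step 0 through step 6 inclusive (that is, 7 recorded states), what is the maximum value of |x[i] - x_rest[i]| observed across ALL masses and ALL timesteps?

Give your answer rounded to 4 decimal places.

Step 0: x=[7.0000 11.0000 16.0000 19.0000] v=[2.0000 0.0000 0.0000 0.0000]
Step 1: x=[7.1400 11.0200 15.9800 19.0400] v=[1.4000 0.2000 -0.2000 0.4000]
Step 2: x=[7.2148 11.0616 15.9410 19.1188] v=[0.7480 0.4160 -0.3900 0.7880]
Step 3: x=[7.2222 11.1239 15.8850 19.2340] v=[0.0744 0.6225 -0.5602 1.1524]
Step 4: x=[7.1632 11.2033 15.8149 19.3823] v=[-0.5897 0.7944 -0.7014 1.4826]
Step 5: x=[7.0418 11.2942 15.7343 19.5592] v=[-1.2143 0.9087 -0.8058 1.7691]
Step 6: x=[6.8646 11.3888 15.6476 19.7596] v=[-1.7722 0.9462 -0.8673 2.0041]
Max displacement = 2.2222

Answer: 2.2222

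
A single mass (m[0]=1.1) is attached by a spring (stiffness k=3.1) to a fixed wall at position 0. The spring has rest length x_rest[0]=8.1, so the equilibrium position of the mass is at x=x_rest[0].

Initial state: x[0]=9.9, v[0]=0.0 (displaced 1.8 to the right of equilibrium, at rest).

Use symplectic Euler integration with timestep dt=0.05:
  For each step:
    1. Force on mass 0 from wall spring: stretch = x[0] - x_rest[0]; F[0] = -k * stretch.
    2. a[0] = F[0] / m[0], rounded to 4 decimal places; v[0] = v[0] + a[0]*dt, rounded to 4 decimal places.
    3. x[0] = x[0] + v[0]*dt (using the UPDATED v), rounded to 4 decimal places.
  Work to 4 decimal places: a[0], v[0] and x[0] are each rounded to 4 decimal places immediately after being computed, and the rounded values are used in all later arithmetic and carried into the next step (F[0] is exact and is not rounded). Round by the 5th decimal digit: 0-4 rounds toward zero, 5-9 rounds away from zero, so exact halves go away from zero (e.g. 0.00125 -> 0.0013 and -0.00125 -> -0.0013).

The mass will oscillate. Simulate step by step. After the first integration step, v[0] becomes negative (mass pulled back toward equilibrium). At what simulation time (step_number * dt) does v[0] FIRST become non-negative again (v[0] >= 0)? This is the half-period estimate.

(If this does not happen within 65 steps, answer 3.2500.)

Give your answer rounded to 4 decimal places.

Answer: 1.9000

Derivation:
Step 0: x=[9.9000] v=[0.0000]
Step 1: x=[9.8873] v=[-0.2536]
Step 2: x=[9.8620] v=[-0.5054]
Step 3: x=[9.8243] v=[-0.7537]
Step 4: x=[9.7745] v=[-0.9967]
Step 5: x=[9.7129] v=[-1.2327]
Step 6: x=[9.6399] v=[-1.4600]
Step 7: x=[9.5561] v=[-1.6770]
Step 8: x=[9.4620] v=[-1.8822]
Step 9: x=[9.3583] v=[-2.0741]
Step 10: x=[9.2457] v=[-2.2514]
Step 11: x=[9.1251] v=[-2.4128]
Step 12: x=[8.9972] v=[-2.5572]
Step 13: x=[8.8630] v=[-2.6836]
Step 14: x=[8.7234] v=[-2.7911]
Step 15: x=[8.5795] v=[-2.8789]
Step 16: x=[8.4322] v=[-2.9465]
Step 17: x=[8.2825] v=[-2.9933]
Step 18: x=[8.1316] v=[-3.0190]
Step 19: x=[7.9804] v=[-3.0235]
Step 20: x=[7.8301] v=[-3.0066]
Step 21: x=[7.6817] v=[-2.9686]
Step 22: x=[7.5362] v=[-2.9097]
Step 23: x=[7.3947] v=[-2.8303]
Step 24: x=[7.2582] v=[-2.7309]
Step 25: x=[7.1276] v=[-2.6123]
Step 26: x=[7.0038] v=[-2.4753]
Step 27: x=[6.8878] v=[-2.3208]
Step 28: x=[6.7803] v=[-2.1500]
Step 29: x=[6.6821] v=[-1.9640]
Step 30: x=[6.5939] v=[-1.7642]
Step 31: x=[6.5163] v=[-1.5520]
Step 32: x=[6.4499] v=[-1.3288]
Step 33: x=[6.3951] v=[-1.0963]
Step 34: x=[6.3523] v=[-0.8561]
Step 35: x=[6.3218] v=[-0.6098]
Step 36: x=[6.3038] v=[-0.3592]
Step 37: x=[6.2985] v=[-0.1061]
Step 38: x=[6.3059] v=[0.1478]
First v>=0 after going negative at step 38, time=1.9000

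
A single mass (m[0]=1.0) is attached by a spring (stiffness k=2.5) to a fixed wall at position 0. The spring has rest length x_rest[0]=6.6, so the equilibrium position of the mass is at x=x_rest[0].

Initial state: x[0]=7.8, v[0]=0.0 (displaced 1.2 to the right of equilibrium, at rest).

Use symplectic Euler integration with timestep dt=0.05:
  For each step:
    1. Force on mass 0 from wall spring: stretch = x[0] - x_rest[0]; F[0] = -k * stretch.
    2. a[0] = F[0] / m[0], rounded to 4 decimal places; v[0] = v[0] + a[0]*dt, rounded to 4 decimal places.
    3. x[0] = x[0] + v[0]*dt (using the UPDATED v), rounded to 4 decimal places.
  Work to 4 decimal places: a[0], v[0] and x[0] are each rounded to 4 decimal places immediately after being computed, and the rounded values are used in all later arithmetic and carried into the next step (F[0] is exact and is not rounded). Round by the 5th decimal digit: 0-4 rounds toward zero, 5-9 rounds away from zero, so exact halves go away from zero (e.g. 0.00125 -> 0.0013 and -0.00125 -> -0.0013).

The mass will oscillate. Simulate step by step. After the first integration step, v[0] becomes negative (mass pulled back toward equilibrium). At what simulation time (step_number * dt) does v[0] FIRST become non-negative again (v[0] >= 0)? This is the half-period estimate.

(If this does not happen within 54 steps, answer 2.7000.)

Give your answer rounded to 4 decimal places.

Step 0: x=[7.8000] v=[0.0000]
Step 1: x=[7.7925] v=[-0.1500]
Step 2: x=[7.7775] v=[-0.2991]
Step 3: x=[7.7552] v=[-0.4463]
Step 4: x=[7.7257] v=[-0.5907]
Step 5: x=[7.6891] v=[-0.7314]
Step 6: x=[7.6457] v=[-0.8675]
Step 7: x=[7.5958] v=[-0.9982]
Step 8: x=[7.5397] v=[-1.1227]
Step 9: x=[7.4777] v=[-1.2402]
Step 10: x=[7.4102] v=[-1.3499]
Step 11: x=[7.3376] v=[-1.4512]
Step 12: x=[7.2604] v=[-1.5434]
Step 13: x=[7.1791] v=[-1.6260]
Step 14: x=[7.0942] v=[-1.6984]
Step 15: x=[7.0062] v=[-1.7602]
Step 16: x=[6.9157] v=[-1.8110]
Step 17: x=[6.8232] v=[-1.8505]
Step 18: x=[6.7293] v=[-1.8784]
Step 19: x=[6.6346] v=[-1.8946]
Step 20: x=[6.5397] v=[-1.8989]
Step 21: x=[6.4451] v=[-1.8914]
Step 22: x=[6.3515] v=[-1.8720]
Step 23: x=[6.2595] v=[-1.8409]
Step 24: x=[6.1696] v=[-1.7983]
Step 25: x=[6.0824] v=[-1.7445]
Step 26: x=[5.9984] v=[-1.6798]
Step 27: x=[5.9182] v=[-1.6046]
Step 28: x=[5.8422] v=[-1.5194]
Step 29: x=[5.7710] v=[-1.4247]
Step 30: x=[5.7049] v=[-1.3211]
Step 31: x=[5.6444] v=[-1.2092]
Step 32: x=[5.5899] v=[-1.0898]
Step 33: x=[5.5417] v=[-0.9635]
Step 34: x=[5.5001] v=[-0.8312]
Step 35: x=[5.4654] v=[-0.6937]
Step 36: x=[5.4378] v=[-0.5519]
Step 37: x=[5.4175] v=[-0.4066]
Step 38: x=[5.4046] v=[-0.2588]
Step 39: x=[5.3991] v=[-0.1094]
Step 40: x=[5.4011] v=[0.0407]
First v>=0 after going negative at step 40, time=2.0000

Answer: 2.0000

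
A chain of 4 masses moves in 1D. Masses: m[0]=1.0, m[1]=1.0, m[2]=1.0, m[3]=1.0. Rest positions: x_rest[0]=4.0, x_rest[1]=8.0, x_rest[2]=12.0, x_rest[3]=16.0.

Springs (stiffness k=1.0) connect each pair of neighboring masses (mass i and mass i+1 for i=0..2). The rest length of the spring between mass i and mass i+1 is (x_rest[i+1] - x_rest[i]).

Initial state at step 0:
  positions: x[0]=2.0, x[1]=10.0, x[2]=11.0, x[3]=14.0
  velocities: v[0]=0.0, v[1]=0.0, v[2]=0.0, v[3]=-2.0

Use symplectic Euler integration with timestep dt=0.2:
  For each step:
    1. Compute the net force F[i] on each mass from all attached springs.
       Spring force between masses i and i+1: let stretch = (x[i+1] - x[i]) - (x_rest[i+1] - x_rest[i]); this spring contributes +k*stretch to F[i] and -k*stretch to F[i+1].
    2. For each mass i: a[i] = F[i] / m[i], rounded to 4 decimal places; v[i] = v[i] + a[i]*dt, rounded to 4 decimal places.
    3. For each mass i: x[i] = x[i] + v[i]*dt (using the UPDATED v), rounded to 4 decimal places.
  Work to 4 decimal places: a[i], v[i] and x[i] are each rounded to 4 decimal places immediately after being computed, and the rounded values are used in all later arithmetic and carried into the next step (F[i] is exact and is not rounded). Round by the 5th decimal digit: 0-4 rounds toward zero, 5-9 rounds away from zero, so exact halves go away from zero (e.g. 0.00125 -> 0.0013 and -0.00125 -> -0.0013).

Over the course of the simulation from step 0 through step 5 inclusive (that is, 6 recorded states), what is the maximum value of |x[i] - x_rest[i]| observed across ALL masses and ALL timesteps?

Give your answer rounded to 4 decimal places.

Answer: 3.0685

Derivation:
Step 0: x=[2.0000 10.0000 11.0000 14.0000] v=[0.0000 0.0000 0.0000 -2.0000]
Step 1: x=[2.1600 9.7200 11.0800 13.6400] v=[0.8000 -1.4000 0.4000 -1.8000]
Step 2: x=[2.4624 9.1920 11.2080 13.3376] v=[1.5120 -2.6400 0.6400 -1.5120]
Step 3: x=[2.8740 8.4755 11.3405 13.1100] v=[2.0579 -3.5827 0.6627 -1.1379]
Step 4: x=[3.3496 7.6495 11.4292 12.9716] v=[2.3782 -4.1300 0.4436 -0.6918]
Step 5: x=[3.8372 6.8027 11.4284 12.9315] v=[2.4382 -4.2340 -0.0039 -0.2003]
Max displacement = 3.0685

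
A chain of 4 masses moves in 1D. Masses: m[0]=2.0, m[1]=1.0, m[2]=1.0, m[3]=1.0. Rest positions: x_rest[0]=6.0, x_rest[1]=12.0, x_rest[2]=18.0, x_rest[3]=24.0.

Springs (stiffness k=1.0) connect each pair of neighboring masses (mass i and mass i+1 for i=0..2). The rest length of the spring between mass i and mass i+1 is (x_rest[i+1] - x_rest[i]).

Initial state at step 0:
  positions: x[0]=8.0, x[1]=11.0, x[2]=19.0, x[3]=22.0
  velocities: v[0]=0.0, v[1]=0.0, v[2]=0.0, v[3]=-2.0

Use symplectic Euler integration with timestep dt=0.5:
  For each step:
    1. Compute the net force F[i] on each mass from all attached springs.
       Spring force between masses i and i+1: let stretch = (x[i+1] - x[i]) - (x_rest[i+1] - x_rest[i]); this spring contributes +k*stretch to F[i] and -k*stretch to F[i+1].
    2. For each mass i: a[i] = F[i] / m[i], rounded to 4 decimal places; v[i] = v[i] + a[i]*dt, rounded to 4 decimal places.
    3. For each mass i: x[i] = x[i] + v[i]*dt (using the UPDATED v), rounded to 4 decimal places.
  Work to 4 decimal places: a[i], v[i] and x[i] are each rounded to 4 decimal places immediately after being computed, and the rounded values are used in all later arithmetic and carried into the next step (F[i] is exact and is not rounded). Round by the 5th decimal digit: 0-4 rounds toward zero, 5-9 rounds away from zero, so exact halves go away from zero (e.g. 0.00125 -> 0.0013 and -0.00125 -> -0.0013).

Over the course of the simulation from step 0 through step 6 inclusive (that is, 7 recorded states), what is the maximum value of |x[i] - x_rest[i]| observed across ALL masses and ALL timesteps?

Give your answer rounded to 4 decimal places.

Step 0: x=[8.0000 11.0000 19.0000 22.0000] v=[0.0000 0.0000 0.0000 -2.0000]
Step 1: x=[7.6250 12.2500 17.7500 21.7500] v=[-0.7500 2.5000 -2.5000 -0.5000]
Step 2: x=[7.0781 13.7188 16.1250 22.0000] v=[-1.0938 2.9375 -3.2500 0.5000]
Step 3: x=[6.6113 14.1290 15.3672 22.2813] v=[-0.9336 0.8203 -1.5156 0.5625]
Step 4: x=[6.3342 12.9693 16.0284 22.3341] v=[-0.5542 -2.3195 1.3224 0.1055]
Step 5: x=[6.1365 10.9156 17.5013 22.3104] v=[-0.3954 -4.1075 2.9457 -0.0474]
Step 6: x=[5.7862 9.3135 18.5300 22.5845] v=[-0.7007 -3.2042 2.0574 0.5481]
Max displacement = 2.6865

Answer: 2.6865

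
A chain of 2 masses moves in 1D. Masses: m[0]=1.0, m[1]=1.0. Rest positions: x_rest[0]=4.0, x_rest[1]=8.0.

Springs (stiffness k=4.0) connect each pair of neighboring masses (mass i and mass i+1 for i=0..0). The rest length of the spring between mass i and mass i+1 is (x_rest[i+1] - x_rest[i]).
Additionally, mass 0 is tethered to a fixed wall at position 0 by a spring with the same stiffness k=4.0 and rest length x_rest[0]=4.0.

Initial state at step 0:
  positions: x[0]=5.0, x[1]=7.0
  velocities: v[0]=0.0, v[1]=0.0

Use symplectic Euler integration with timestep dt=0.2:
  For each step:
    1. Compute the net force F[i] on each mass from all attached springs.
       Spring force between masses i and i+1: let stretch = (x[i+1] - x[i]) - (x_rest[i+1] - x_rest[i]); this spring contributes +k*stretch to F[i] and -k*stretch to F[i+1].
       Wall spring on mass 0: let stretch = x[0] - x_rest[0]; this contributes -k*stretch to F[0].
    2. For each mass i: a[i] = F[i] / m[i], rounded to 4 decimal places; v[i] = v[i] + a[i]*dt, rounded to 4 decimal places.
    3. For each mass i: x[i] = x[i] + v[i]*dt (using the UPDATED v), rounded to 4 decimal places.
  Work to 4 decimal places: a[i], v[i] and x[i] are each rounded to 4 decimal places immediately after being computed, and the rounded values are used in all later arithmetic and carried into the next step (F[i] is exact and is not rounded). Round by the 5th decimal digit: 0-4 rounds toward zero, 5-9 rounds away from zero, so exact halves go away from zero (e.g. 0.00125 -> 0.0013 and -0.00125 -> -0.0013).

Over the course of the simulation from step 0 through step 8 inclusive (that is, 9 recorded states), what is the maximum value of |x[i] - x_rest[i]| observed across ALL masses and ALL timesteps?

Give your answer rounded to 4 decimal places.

Step 0: x=[5.0000 7.0000] v=[0.0000 0.0000]
Step 1: x=[4.5200 7.3200] v=[-2.4000 1.6000]
Step 2: x=[3.7648 7.8320] v=[-3.7760 2.5600]
Step 3: x=[3.0580 8.3332] v=[-3.5341 2.5062]
Step 4: x=[2.7059 8.6304] v=[-1.7603 1.4860]
Step 5: x=[2.8688 8.6197] v=[0.8146 -0.0536]
Step 6: x=[3.4929 8.3288] v=[3.1203 -1.4543]
Step 7: x=[4.3318 7.9042] v=[4.1947 -2.1230]
Step 8: x=[5.0492 7.5480] v=[3.5872 -1.7809]
Max displacement = 1.2941

Answer: 1.2941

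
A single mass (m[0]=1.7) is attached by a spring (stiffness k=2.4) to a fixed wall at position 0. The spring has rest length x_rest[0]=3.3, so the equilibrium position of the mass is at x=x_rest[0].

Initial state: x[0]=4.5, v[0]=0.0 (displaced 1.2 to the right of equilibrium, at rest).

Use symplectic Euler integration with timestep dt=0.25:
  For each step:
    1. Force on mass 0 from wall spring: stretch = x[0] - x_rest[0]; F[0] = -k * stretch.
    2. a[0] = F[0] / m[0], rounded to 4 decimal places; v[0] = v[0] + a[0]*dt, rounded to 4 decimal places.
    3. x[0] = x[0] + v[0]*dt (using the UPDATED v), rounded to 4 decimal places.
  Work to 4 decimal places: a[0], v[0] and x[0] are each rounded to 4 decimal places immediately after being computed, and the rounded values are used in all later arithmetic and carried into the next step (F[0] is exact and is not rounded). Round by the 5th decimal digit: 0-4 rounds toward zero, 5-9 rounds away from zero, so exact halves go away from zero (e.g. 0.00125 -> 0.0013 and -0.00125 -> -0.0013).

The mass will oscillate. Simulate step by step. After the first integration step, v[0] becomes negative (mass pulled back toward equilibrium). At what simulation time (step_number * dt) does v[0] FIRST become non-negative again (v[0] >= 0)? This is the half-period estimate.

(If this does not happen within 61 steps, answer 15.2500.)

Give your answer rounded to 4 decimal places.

Answer: 2.7500

Derivation:
Step 0: x=[4.5000] v=[0.0000]
Step 1: x=[4.3941] v=[-0.4235]
Step 2: x=[4.1917] v=[-0.8097]
Step 3: x=[3.9106] v=[-1.1244]
Step 4: x=[3.5756] v=[-1.3399]
Step 5: x=[3.2163] v=[-1.4372]
Step 6: x=[2.8644] v=[-1.4077]
Step 7: x=[2.5509] v=[-1.2540]
Step 8: x=[2.3035] v=[-0.9896]
Step 9: x=[2.1440] v=[-0.6379]
Step 10: x=[2.0865] v=[-0.2299]
Step 11: x=[2.1361] v=[0.1984]
First v>=0 after going negative at step 11, time=2.7500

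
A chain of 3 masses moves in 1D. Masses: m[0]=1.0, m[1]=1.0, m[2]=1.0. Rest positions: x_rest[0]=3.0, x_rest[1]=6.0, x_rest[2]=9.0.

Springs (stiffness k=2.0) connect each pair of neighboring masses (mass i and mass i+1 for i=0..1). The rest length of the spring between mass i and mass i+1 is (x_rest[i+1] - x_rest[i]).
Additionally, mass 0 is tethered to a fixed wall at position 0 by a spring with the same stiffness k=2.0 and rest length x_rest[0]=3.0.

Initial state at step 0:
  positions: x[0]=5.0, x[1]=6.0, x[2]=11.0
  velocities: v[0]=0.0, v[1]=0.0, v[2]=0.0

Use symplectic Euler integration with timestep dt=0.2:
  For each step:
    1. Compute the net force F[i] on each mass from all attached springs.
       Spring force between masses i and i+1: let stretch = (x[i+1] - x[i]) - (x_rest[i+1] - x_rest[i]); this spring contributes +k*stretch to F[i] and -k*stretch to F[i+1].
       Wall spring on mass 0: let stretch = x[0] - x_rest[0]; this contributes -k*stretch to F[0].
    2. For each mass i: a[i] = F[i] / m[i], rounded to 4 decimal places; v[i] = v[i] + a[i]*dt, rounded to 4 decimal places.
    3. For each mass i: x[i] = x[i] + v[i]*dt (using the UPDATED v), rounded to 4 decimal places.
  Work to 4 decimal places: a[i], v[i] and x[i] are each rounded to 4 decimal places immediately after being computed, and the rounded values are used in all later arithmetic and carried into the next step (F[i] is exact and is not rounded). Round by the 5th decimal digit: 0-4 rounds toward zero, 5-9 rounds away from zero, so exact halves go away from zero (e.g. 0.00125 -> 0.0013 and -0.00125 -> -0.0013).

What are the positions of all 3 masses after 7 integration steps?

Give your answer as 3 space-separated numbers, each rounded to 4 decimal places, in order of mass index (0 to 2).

Step 0: x=[5.0000 6.0000 11.0000] v=[0.0000 0.0000 0.0000]
Step 1: x=[4.6800 6.3200 10.8400] v=[-1.6000 1.6000 -0.8000]
Step 2: x=[4.1168 6.8704 10.5584] v=[-2.8160 2.7520 -1.4080]
Step 3: x=[3.4445 7.4956 10.2218] v=[-3.3613 3.1258 -1.6832]
Step 4: x=[2.8208 8.0148 9.9071] v=[-3.1187 2.5958 -1.5737]
Step 5: x=[2.3869 8.2698 9.6810] v=[-2.1694 1.2751 -1.1306]
Step 6: x=[2.2327 8.1671 9.5820] v=[-0.7710 -0.5136 -0.4951]
Step 7: x=[2.3746 7.7028 9.6098] v=[0.7097 -2.3214 0.1389]

Answer: 2.3746 7.7028 9.6098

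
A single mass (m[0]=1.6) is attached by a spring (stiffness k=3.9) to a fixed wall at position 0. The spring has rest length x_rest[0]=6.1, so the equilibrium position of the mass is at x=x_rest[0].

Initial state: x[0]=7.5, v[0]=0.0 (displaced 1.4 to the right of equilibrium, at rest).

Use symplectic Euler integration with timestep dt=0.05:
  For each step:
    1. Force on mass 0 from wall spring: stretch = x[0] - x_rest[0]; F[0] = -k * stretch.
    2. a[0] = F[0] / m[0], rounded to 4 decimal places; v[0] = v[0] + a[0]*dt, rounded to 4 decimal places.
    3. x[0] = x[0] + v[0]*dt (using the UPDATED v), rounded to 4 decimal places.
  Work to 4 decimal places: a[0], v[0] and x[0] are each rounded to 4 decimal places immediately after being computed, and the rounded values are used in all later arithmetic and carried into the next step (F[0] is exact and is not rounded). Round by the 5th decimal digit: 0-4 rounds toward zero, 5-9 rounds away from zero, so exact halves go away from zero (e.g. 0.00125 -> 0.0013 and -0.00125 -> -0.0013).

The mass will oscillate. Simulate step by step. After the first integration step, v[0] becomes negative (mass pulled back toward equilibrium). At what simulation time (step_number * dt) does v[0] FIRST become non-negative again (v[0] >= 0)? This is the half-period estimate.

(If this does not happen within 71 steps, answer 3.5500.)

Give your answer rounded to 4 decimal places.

Answer: 2.0500

Derivation:
Step 0: x=[7.5000] v=[0.0000]
Step 1: x=[7.4915] v=[-0.1706]
Step 2: x=[7.4745] v=[-0.3402]
Step 3: x=[7.4491] v=[-0.5077]
Step 4: x=[7.4155] v=[-0.6721]
Step 5: x=[7.3739] v=[-0.8324]
Step 6: x=[7.3245] v=[-0.9877]
Step 7: x=[7.2677] v=[-1.1369]
Step 8: x=[7.2037] v=[-1.2792]
Step 9: x=[7.1330] v=[-1.4137]
Step 10: x=[7.0560] v=[-1.5396]
Step 11: x=[6.9732] v=[-1.6561]
Step 12: x=[6.8851] v=[-1.7625]
Step 13: x=[6.7922] v=[-1.8582]
Step 14: x=[6.6951] v=[-1.9426]
Step 15: x=[6.5943] v=[-2.0151]
Step 16: x=[6.4905] v=[-2.0753]
Step 17: x=[6.3844] v=[-2.1229]
Step 18: x=[6.2765] v=[-2.1576]
Step 19: x=[6.1675] v=[-2.1791]
Step 20: x=[6.0581] v=[-2.1873]
Step 21: x=[5.9490] v=[-2.1822]
Step 22: x=[5.8408] v=[-2.1638]
Step 23: x=[5.7342] v=[-2.1322]
Step 24: x=[5.6298] v=[-2.0876]
Step 25: x=[5.5283] v=[-2.0303]
Step 26: x=[5.4303] v=[-1.9606]
Step 27: x=[5.3364] v=[-1.8790]
Step 28: x=[5.2471] v=[-1.7859]
Step 29: x=[5.1630] v=[-1.6820]
Step 30: x=[5.0846] v=[-1.5678]
Step 31: x=[5.0124] v=[-1.4441]
Step 32: x=[4.9468] v=[-1.3116]
Step 33: x=[4.8882] v=[-1.1711]
Step 34: x=[4.8370] v=[-1.0234]
Step 35: x=[4.7935] v=[-0.8695]
Step 36: x=[4.7580] v=[-0.7103]
Step 37: x=[4.7307] v=[-0.5467]
Step 38: x=[4.7117] v=[-0.3798]
Step 39: x=[4.7012] v=[-0.2106]
Step 40: x=[4.6992] v=[-0.0401]
Step 41: x=[4.7057] v=[0.1306]
First v>=0 after going negative at step 41, time=2.0500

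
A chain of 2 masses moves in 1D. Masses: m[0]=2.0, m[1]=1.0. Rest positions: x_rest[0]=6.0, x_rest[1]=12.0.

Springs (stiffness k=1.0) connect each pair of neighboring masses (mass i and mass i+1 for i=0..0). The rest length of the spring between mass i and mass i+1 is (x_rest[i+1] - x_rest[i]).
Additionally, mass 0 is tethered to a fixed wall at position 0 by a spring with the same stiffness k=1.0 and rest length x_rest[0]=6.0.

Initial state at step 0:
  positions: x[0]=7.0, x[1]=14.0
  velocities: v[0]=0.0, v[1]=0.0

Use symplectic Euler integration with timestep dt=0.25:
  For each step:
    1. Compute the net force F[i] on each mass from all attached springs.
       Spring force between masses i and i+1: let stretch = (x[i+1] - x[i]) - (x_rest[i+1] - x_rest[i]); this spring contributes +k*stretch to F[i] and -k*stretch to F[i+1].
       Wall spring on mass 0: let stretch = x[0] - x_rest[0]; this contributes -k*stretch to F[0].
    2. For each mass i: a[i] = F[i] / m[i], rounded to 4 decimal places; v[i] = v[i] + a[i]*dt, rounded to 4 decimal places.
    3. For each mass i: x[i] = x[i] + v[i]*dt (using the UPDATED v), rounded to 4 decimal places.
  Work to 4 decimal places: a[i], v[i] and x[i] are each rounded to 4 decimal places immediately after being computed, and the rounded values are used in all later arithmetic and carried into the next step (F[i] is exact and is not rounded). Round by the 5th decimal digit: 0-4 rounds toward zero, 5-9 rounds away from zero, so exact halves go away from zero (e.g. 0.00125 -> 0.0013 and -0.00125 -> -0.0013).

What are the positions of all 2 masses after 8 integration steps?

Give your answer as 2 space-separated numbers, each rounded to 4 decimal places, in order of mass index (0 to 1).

Step 0: x=[7.0000 14.0000] v=[0.0000 0.0000]
Step 1: x=[7.0000 13.9375] v=[0.0000 -0.2500]
Step 2: x=[6.9981 13.8164] v=[-0.0078 -0.4844]
Step 3: x=[6.9905 13.6442] v=[-0.0303 -0.6890]
Step 4: x=[6.9724 13.4311] v=[-0.0724 -0.8524]
Step 5: x=[6.9383 13.1893] v=[-0.1366 -0.9671]
Step 6: x=[6.8827 12.9318] v=[-0.2225 -1.0299]
Step 7: x=[6.8010 12.6713] v=[-0.3267 -1.0422]
Step 8: x=[6.6902 12.4189] v=[-0.4431 -1.0098]

Answer: 6.6902 12.4189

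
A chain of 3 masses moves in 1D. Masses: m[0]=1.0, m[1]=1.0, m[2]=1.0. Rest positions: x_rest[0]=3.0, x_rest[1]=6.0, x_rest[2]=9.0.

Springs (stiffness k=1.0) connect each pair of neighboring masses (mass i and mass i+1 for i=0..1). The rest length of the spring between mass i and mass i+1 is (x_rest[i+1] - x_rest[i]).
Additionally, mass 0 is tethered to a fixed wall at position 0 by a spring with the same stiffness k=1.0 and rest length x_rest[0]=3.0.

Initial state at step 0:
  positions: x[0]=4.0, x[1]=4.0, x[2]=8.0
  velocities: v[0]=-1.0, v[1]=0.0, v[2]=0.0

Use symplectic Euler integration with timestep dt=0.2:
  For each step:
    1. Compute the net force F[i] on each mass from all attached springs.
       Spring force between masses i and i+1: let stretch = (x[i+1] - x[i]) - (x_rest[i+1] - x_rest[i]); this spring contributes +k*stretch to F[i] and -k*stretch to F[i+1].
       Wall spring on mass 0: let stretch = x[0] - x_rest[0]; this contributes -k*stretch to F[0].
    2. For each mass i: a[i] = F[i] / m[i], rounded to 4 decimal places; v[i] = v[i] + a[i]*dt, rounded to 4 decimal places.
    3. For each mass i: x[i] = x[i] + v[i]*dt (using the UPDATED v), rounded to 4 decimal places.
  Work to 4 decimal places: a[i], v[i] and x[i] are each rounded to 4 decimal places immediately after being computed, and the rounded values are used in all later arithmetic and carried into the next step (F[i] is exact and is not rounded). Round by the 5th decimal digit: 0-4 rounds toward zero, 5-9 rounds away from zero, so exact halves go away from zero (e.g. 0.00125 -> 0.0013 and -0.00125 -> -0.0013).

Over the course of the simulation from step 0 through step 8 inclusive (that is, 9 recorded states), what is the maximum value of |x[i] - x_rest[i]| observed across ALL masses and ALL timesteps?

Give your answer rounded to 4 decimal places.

Answer: 2.2888

Derivation:
Step 0: x=[4.0000 4.0000 8.0000] v=[-1.0000 0.0000 0.0000]
Step 1: x=[3.6400 4.1600 7.9600] v=[-1.8000 0.8000 -0.2000]
Step 2: x=[3.1552 4.4512 7.8880] v=[-2.4240 1.4560 -0.3600]
Step 3: x=[2.5960 4.8280 7.7985] v=[-2.7958 1.8842 -0.4474]
Step 4: x=[2.0223 5.2344 7.7102] v=[-2.8686 2.0319 -0.4415]
Step 5: x=[1.4962 5.6113 7.6429] v=[-2.6306 1.8846 -0.3367]
Step 6: x=[1.0748 5.9049 7.6143] v=[-2.1068 1.4679 -0.1430]
Step 7: x=[0.8037 6.0737 7.6373] v=[-1.3557 0.8438 0.1151]
Step 8: x=[0.7112 6.0942 7.7178] v=[-0.4624 0.1025 0.4024]
Max displacement = 2.2888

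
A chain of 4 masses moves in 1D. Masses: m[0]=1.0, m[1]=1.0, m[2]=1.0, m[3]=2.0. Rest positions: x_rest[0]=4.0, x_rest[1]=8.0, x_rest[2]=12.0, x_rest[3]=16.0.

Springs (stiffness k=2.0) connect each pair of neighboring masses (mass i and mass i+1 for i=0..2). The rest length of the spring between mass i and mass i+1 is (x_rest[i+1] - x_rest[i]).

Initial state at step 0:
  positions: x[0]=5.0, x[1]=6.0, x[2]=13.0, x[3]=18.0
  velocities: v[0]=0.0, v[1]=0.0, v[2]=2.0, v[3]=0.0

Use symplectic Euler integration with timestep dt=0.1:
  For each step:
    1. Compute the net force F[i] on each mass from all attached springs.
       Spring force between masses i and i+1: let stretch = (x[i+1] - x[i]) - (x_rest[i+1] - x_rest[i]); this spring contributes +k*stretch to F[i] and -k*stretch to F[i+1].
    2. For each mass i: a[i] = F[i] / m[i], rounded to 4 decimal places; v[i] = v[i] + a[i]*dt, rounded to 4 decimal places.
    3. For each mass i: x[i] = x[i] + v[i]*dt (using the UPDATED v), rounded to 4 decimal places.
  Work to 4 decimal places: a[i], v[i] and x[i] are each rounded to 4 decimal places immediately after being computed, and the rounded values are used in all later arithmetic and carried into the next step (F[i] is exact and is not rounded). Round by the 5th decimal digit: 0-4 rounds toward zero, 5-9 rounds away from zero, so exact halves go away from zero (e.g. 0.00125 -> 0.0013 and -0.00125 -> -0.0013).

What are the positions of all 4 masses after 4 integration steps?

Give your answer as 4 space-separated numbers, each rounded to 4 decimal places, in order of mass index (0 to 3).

Step 0: x=[5.0000 6.0000 13.0000 18.0000] v=[0.0000 0.0000 2.0000 0.0000]
Step 1: x=[4.9400 6.1200 13.1600 17.9900] v=[-0.6000 1.2000 1.6000 -0.1000]
Step 2: x=[4.8236 6.3572 13.2758 17.9717] v=[-1.1640 2.3720 1.1580 -0.1830]
Step 3: x=[4.6579 6.7021 13.3472 17.9464] v=[-1.6573 3.4490 0.7135 -0.2526]
Step 4: x=[4.4531 7.1390 13.3776 17.9152] v=[-2.0485 4.3692 0.3043 -0.3125]

Answer: 4.4531 7.1390 13.3776 17.9152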